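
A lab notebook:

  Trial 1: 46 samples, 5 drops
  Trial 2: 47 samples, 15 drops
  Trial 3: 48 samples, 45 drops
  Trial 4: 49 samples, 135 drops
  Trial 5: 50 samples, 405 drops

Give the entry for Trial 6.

Samples goes 46, 47, 48, 49, 50 → 51 (+1 each step).
Drops: ×3 each step; 5, 15, 45, 135, 405 → 1215.
Combining the parts gives 51 samples, 1215 drops.

51 samples, 1215 drops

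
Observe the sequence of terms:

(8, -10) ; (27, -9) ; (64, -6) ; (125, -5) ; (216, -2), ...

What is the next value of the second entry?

Second entry: alternating steps +1, +3, +1, +3, …; -10, -9, -6, -5, -2 → -1.

-1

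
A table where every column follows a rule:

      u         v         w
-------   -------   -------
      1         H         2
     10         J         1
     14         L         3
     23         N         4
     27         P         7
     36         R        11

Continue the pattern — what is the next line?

For the column u, alternating steps +9, +4, +9, +4, …: 1, 10, 14, 23, 27, 36 → 40.
Column v: H, J, L, N, P, R → T (letters move forward 2 places in the alphabet).
For the column w, each term is the sum of the two before it: 2, 1, 3, 4, 7, 11 → 18.
Combining the parts gives 40  T  18.

40  T  18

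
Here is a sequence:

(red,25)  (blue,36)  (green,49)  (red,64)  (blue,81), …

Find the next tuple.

(green,100)

Colour — repeats red → blue → green: red, blue, green, red, blue → green.
Second slot — perfect squares: 5², 6², 7², …: 25, 36, 49, 64, 81 → 100.
So the next tuple is (green,100).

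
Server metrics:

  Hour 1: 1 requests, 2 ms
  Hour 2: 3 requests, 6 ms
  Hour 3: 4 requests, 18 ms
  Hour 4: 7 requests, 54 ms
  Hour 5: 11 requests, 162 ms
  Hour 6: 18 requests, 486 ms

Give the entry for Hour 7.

Requests goes 1, 3, 4, 7, 11, 18 → 29 (each term is the sum of the two before it).
Ms: ×3 each step, so 2, 6, 18, 54, 162, 486 → 1458.
Putting it together: 29 requests, 1458 ms.

29 requests, 1458 ms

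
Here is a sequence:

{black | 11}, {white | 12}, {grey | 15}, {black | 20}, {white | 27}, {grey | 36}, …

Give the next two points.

{black | 47}, {white | 60}

Shade: repeats black → white → grey; black, white, grey, black, white, grey → black → white.
For the second entry, differences are 1, 3, 5, … (increasing by 2 each time): 11, 12, 15, 20, 27, 36 → 47 → 60.
So the next two points are {black | 47} and {white | 60}.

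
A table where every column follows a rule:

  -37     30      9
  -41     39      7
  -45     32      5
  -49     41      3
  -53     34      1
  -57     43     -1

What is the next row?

First component goes -37, -41, -45, -49, -53, -57 → -61 (−4 each step).
Second component: 30, 39, 32, 41, 34, 43 → 36 (alternating steps +9, −7, +9, −7, …).
For the third component, −2 each step: 9, 7, 5, 3, 1, -1 → -3.
So the next row is -61  36  -3.

-61  36  -3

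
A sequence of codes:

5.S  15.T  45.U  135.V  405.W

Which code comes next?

1215.X

First component: 5, 15, 45, 135, 405 → 1215 (×3 each step).
Letter: S, T, U, V, W → X (letters move forward 1 place in the alphabet).
Combining the parts gives 1215.X.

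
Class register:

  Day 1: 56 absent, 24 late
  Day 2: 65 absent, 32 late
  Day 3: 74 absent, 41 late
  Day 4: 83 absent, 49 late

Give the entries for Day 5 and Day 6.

Absent goes 56, 65, 74, 83 → 92 → 101 (+9 each step).
Late: alternating steps +8, +9, +8, +9, …; 24, 32, 41, 49 → 58 → 66.
Putting the parts together: 92 absent, 58 late and then 101 absent, 66 late.

92 absent, 58 late; 101 absent, 66 late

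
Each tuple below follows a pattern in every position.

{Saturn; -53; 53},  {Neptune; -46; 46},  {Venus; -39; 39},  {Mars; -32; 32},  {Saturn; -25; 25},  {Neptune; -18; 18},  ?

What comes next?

Planet: repeats Saturn → Neptune → Venus → Mars, so Saturn, Neptune, Venus, Mars, Saturn, Neptune → Venus.
Second component: +7 each step, so -53, -46, -39, -32, -25, -18 → -11.
Third component: 53, 46, 39, 32, 25, 18 → 11 (always the negative of the second component).
Putting it together: {Venus; -11; 11}.

{Venus; -11; 11}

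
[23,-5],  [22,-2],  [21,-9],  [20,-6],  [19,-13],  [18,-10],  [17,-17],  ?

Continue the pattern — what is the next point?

First component: −1 each step, so 23, 22, 21, 20, 19, 18, 17 → 16.
Second component goes -5, -2, -9, -6, -13, -10, -17 → -14 (alternating steps +3, −7, +3, −7, …).
Combining the parts gives [16,-14].

[16,-14]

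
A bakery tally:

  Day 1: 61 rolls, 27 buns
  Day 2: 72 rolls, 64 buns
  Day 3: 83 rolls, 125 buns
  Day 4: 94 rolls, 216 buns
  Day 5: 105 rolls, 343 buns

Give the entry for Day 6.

116 rolls, 512 buns

Rolls: +11 each step, so 61, 72, 83, 94, 105 → 116.
For the buns, perfect cubes: 3³, 4³, 5³, …: 27, 64, 125, 216, 343 → 512.
Combining the parts gives 116 rolls, 512 buns.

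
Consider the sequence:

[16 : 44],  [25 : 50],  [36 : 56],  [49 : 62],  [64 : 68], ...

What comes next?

[81 : 74]

First entry goes 16, 25, 36, 49, 64 → 81 (perfect squares: 4², 5², 6², …).
Second entry: +6 each step; 44, 50, 56, 62, 68 → 74.
Combining the parts gives [81 : 74].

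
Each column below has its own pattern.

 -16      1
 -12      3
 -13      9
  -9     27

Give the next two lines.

First component: alternating steps +4, −1, +4, −1, …; -16, -12, -13, -9 → -10 → -6.
Second component: ×3 each step, so 1, 3, 9, 27 → 81 → 243.
Putting the parts together: -10  81 and then -6  243.

-10  81; -6  243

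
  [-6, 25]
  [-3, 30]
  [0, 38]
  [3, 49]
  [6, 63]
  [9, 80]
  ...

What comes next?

For the first value, +3 each step: -6, -3, 0, 3, 6, 9 → 12.
Second value — differences are 5, 8, 11, … (increasing by 3 each time): 25, 30, 38, 49, 63, 80 → 100.
Combining the parts gives [12, 100].

[12, 100]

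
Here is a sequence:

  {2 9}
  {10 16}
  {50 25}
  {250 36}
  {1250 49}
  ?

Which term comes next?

{6250 64}

First slot: 2, 10, 50, 250, 1250 → 6250 (×5 each step).
Second slot: 9, 16, 25, 36, 49 → 64 (perfect squares: 3², 4², 5², …).
So the next term is {6250 64}.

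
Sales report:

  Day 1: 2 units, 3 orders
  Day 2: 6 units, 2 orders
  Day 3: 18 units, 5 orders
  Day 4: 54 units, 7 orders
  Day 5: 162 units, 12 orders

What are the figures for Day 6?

486 units, 19 orders

Units — ×3 each step: 2, 6, 18, 54, 162 → 486.
Orders — each term is the sum of the two before it: 3, 2, 5, 7, 12 → 19.
Combining the parts gives 486 units, 19 orders.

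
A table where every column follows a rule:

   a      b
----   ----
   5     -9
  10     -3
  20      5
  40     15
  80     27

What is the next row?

160  41

Column a: 5, 10, 20, 40, 80 → 160 (×2 each step).
Column b: -9, -3, 5, 15, 27 → 41 (differences are 6, 8, 10, … (increasing by 2 each time)).
Combining the parts gives 160  41.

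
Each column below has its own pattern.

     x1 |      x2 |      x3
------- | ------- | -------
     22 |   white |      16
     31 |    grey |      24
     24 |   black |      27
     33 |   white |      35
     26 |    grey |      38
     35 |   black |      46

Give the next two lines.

Column x1 — alternating steps +9, −7, +9, −7, …: 22, 31, 24, 33, 26, 35 → 28 → 37.
For the column x2, repeats white → grey → black: white, grey, black, white, grey, black → white → grey.
Column x3: 16, 24, 27, 35, 38, 46 → 49 → 57 (alternating steps +8, +3, +8, +3, …).
Putting the parts together: 28  white  49 and then 37  grey  57.

28  white  49; 37  grey  57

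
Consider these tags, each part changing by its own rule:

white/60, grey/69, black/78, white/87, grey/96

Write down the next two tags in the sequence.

Shade: repeats white → grey → black, so white, grey, black, white, grey → black → white.
Second component: +9 each step, so 60, 69, 78, 87, 96 → 105 → 114.
So the next two tags are black/105 and white/114.

black/105 then white/114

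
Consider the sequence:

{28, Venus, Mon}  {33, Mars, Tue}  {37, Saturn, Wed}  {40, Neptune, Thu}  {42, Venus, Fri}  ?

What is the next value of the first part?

First part: 28, 33, 37, 40, 42 → 43 (differences are 5, 4, 3, … (decreasing by 1 each time)).

43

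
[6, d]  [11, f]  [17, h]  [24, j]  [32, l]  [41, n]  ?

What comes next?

[51, p]

First part: differences are 5, 6, 7, … (increasing by 1 each time), so 6, 11, 17, 24, 32, 41 → 51.
Letter: letters move forward 2 places in the alphabet; d, f, h, j, l, n → p.
So the next pair is [51, p].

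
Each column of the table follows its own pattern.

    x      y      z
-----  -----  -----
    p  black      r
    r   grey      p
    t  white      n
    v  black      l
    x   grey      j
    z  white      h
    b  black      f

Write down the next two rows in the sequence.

Column x: letters move forward 2 places in the alphabet, wrapping Z→A; p, r, t, v, x, z, b → d → f.
Column y goes black, grey, white, black, grey, white, black → grey → white (repeats black → grey → white).
For the column z, letters move back 2 places in the alphabet: r, p, n, l, j, h, f → d → b.
So the next two rows are d  grey  d and f  white  b.

d  grey  d; f  white  b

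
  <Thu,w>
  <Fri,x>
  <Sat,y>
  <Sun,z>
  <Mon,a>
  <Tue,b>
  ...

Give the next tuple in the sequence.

<Wed,c>

For the day, runs through the weekdays Mon→Sun: Thu, Fri, Sat, Sun, Mon, Tue → Wed.
Letter: letters move forward 1 place in the alphabet, wrapping Z→A, so w, x, y, z, a, b → c.
So the next tuple is <Wed,c>.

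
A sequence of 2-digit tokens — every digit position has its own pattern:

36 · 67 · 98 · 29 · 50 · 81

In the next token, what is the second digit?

Second digit: +1 each step, mod 10; 6, 7, 8, 9, 0, 1 → 2.

2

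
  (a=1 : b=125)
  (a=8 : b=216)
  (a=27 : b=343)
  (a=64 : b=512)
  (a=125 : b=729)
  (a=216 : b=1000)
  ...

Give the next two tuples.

(a=343 : b=1331), (a=512 : b=1728)

A: 1, 8, 27, 64, 125, 216 → 343 → 512 (perfect cubes: 1³, 2³, 3³, …).
B: perfect cubes: 5³, 6³, 7³, …, so 125, 216, 343, 512, 729, 1000 → 1331 → 1728.
So the next two tuples are (a=343 : b=1331) and (a=512 : b=1728).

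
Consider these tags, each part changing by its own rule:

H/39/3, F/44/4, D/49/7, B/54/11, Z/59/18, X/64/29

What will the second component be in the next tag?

Letter: letters move back 2 places in the alphabet, wrapping A→Z, so H, F, D, B, Z, X → V.
Second component: 39, 44, 49, 54, 59, 64 → 69 (+5 each step).
Third component: each term is the sum of the two before it; 3, 4, 7, 11, 18, 29 → 47.

69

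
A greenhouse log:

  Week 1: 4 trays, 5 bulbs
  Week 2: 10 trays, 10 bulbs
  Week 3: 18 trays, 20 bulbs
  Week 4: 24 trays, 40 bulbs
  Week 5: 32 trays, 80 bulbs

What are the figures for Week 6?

Trays goes 4, 10, 18, 24, 32 → 38 (alternating steps +6, +8, +6, +8, …).
Bulbs — ×2 each step: 5, 10, 20, 40, 80 → 160.
So the next record is 38 trays, 160 bulbs.

38 trays, 160 bulbs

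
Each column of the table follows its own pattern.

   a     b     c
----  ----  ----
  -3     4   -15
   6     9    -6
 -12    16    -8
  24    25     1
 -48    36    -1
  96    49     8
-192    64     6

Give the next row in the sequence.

384  81  15

Column a: ×(-2) each step, so -3, 6, -12, 24, -48, 96, -192 → 384.
Column b: perfect squares: 2², 3², 4², …; 4, 9, 16, 25, 36, 49, 64 → 81.
For the column c, alternating steps +9, −2, +9, −2, …: -15, -6, -8, 1, -1, 8, 6 → 15.
Combining the parts gives 384  81  15.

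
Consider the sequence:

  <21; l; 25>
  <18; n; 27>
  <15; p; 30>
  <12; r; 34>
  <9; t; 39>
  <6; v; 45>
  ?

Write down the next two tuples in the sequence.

First value — −3 each step: 21, 18, 15, 12, 9, 6 → 3 → 0.
Letter goes l, n, p, r, t, v → x → z (letters move forward 2 places in the alphabet).
Third value — differences are 2, 3, 4, … (increasing by 1 each time): 25, 27, 30, 34, 39, 45 → 52 → 60.
Putting the parts together: <3; x; 52> and then <0; z; 60>.

<3; x; 52>, <0; z; 60>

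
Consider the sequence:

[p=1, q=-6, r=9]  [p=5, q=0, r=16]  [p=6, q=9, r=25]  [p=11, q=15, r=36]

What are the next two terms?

P goes 1, 5, 6, 11 → 17 → 28 (each term is the sum of the two before it).
Q — alternating steps +6, +9, +6, +9, …: -6, 0, 9, 15 → 24 → 30.
R goes 9, 16, 25, 36 → 49 → 64 (perfect squares: 3², 4², 5², …).
So the next two terms are [p=17, q=24, r=49] and [p=28, q=30, r=64].

[p=17, q=24, r=49], [p=28, q=30, r=64]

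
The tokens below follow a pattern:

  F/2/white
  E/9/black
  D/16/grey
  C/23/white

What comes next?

Letter: letters move back 1 place in the alphabet, so F, E, D, C → B.
For the second component, +7 each step: 2, 9, 16, 23 → 30.
Shade — repeats white → black → grey: white, black, grey, white → black.
So the next token is B/30/black.

B/30/black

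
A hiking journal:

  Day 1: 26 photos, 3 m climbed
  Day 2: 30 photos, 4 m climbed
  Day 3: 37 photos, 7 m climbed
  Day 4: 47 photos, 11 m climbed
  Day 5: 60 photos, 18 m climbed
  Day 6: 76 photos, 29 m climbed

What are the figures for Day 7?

Photos goes 26, 30, 37, 47, 60, 76 → 95 (differences are 4, 7, 10, … (increasing by 3 each time)).
M climbed: 3, 4, 7, 11, 18, 29 → 47 (each term is the sum of the two before it).
So the next row is 95 photos, 47 m climbed.

95 photos, 47 m climbed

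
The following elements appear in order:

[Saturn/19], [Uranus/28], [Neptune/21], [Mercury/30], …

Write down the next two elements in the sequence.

Planet: Saturn, Uranus, Neptune, Mercury → Venus → Earth (runs through the planets Mercury→Neptune).
For the second coordinate, alternating steps +9, −7, +9, −7, …: 19, 28, 21, 30 → 23 → 32.
Putting the parts together: [Venus/23] and then [Earth/32].

[Venus/23], [Earth/32]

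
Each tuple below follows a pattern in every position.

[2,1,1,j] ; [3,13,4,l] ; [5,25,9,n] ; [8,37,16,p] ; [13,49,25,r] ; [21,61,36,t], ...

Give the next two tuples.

[34,73,49,v], [55,85,64,x]

First coordinate: 2, 3, 5, 8, 13, 21 → 34 → 55 (each term is the sum of the two before it).
Second coordinate goes 1, 13, 25, 37, 49, 61 → 73 → 85 (+12 each step).
Third coordinate: perfect squares: 1², 2², 3², …, so 1, 4, 9, 16, 25, 36 → 49 → 64.
Letter: letters move forward 2 places in the alphabet, so j, l, n, p, r, t → v → x.
Putting the parts together: [34,73,49,v] and then [55,85,64,x].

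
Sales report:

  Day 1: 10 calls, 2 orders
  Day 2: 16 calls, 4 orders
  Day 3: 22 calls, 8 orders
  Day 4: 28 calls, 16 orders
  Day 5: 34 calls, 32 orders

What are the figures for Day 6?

Calls: +6 each step; 10, 16, 22, 28, 34 → 40.
Orders goes 2, 4, 8, 16, 32 → 64 (×2 each step).
Combining the parts gives 40 calls, 64 orders.

40 calls, 64 orders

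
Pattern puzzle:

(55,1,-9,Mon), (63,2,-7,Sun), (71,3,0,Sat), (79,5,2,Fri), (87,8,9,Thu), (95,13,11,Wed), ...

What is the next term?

(103,21,18,Tue)

First coordinate — +8 each step: 55, 63, 71, 79, 87, 95 → 103.
For the second coordinate, each term is the sum of the two before it: 1, 2, 3, 5, 8, 13 → 21.
For the third coordinate, alternating steps +2, +7, +2, +7, …: -9, -7, 0, 2, 9, 11 → 18.
Day: runs backward through the weekdays Mon→Sun, so Mon, Sun, Sat, Fri, Thu, Wed → Tue.
Combining the parts gives (103,21,18,Tue).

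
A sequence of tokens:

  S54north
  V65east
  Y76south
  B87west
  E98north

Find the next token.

H109east

Letter — letters move forward 3 places in the alphabet, wrapping Z→A: S, V, Y, B, E → H.
For the second component, +11 each step: 54, 65, 76, 87, 98 → 109.
Direction: repeats north → east → south → west; north, east, south, west, north → east.
So the next token is H109east.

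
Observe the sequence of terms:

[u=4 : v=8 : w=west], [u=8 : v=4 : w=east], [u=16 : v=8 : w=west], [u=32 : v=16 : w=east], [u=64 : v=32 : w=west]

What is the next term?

[u=128 : v=64 : w=east]

U: ×2 each step; 4, 8, 16, 32, 64 → 128.
V: always the previous value of the u; 8, 4, 8, 16, 32 → 64.
W: alternates west ↔ east; west, east, west, east, west → east.
Combining the parts gives [u=128 : v=64 : w=east].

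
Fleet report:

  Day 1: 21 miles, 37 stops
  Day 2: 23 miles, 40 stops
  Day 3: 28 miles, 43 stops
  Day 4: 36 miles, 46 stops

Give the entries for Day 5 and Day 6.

47 miles, 49 stops; 61 miles, 52 stops

Miles: differences are 2, 5, 8, … (increasing by 3 each time); 21, 23, 28, 36 → 47 → 61.
Stops goes 37, 40, 43, 46 → 49 → 52 (+3 each step).
So the next two lines are 47 miles, 49 stops and 61 miles, 52 stops.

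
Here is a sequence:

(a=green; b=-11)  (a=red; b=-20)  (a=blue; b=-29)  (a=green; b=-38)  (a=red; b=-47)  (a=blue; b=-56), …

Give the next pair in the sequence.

A: repeats green → red → blue; green, red, blue, green, red, blue → green.
For the b, −9 each step: -11, -20, -29, -38, -47, -56 → -65.
Putting it together: (a=green; b=-65).

(a=green; b=-65)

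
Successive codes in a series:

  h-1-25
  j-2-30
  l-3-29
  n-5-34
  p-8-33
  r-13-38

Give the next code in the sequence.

t-21-37

Letter: h, j, l, n, p, r → t (letters move forward 2 places in the alphabet).
Second component: 1, 2, 3, 5, 8, 13 → 21 (each term is the sum of the two before it).
Third component: alternating steps +5, −1, +5, −1, …; 25, 30, 29, 34, 33, 38 → 37.
Putting it together: t-21-37.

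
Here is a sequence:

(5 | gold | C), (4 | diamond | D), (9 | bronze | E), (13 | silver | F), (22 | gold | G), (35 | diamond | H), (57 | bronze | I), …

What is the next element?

(92 | silver | J)

First coordinate: 5, 4, 9, 13, 22, 35, 57 → 92 (each term is the sum of the two before it).
Rank: gold, diamond, bronze, silver, gold, diamond, bronze → silver (repeats gold → diamond → bronze → silver).
Letter — letters move forward 1 place in the alphabet: C, D, E, F, G, H, I → J.
Combining the parts gives (92 | silver | J).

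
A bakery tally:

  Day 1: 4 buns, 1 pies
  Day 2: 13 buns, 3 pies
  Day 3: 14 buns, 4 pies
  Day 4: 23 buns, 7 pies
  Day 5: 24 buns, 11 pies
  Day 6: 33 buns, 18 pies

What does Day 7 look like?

34 buns, 29 pies

Buns goes 4, 13, 14, 23, 24, 33 → 34 (alternating steps +9, +1, +9, +1, …).
Pies: 1, 3, 4, 7, 11, 18 → 29 (each term is the sum of the two before it).
Combining the parts gives 34 buns, 29 pies.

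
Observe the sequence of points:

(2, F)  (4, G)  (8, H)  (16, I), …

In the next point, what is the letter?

Letter — letters move forward 1 place in the alphabet: F, G, H, I → J.

J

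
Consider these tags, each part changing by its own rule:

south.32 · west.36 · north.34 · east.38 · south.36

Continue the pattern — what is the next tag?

Direction — repeats south → west → north → east: south, west, north, east, south → west.
For the second component, alternating steps +4, −2, +4, −2, …: 32, 36, 34, 38, 36 → 40.
So the next tag is west.40.

west.40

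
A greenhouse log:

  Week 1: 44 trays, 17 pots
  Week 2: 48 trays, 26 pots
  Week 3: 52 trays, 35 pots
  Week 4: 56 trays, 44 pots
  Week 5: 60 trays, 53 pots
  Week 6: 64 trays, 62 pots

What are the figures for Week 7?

68 trays, 71 pots

Trays: 44, 48, 52, 56, 60, 64 → 68 (+4 each step).
Pots: +9 each step, so 17, 26, 35, 44, 53, 62 → 71.
Putting it together: 68 trays, 71 pots.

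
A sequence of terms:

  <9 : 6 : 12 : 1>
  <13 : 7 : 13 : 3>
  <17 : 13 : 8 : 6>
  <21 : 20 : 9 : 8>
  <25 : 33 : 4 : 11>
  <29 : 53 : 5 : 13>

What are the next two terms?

<33 : 86 : 0 : 16>, <37 : 139 : 1 : 18>

For the first part, +4 each step: 9, 13, 17, 21, 25, 29 → 33 → 37.
Second part: each term is the sum of the two before it; 6, 7, 13, 20, 33, 53 → 86 → 139.
Third part: alternating steps +1, −5, +1, −5, …; 12, 13, 8, 9, 4, 5 → 0 → 1.
Fourth part: alternating steps +2, +3, +2, +3, …, so 1, 3, 6, 8, 11, 13 → 16 → 18.
So the next two terms are <33 : 86 : 0 : 16> and <37 : 139 : 1 : 18>.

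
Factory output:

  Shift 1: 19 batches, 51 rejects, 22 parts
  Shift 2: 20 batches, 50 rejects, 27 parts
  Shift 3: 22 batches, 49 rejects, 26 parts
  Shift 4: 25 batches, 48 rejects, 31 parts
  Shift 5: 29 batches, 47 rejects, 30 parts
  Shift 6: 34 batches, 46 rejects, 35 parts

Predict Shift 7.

For the batches, differences are 1, 2, 3, … (increasing by 1 each time): 19, 20, 22, 25, 29, 34 → 40.
Rejects: −1 each step; 51, 50, 49, 48, 47, 46 → 45.
For the parts, alternating steps +5, −1, +5, −1, …: 22, 27, 26, 31, 30, 35 → 34.
So the next line is 40 batches, 45 rejects, 34 parts.

40 batches, 45 rejects, 34 parts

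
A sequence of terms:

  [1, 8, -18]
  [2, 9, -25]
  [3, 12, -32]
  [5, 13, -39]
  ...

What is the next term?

First coordinate: each term is the sum of the two before it, so 1, 2, 3, 5 → 8.
Second coordinate: alternating steps +1, +3, +1, +3, …, so 8, 9, 12, 13 → 16.
Third coordinate — −7 each step: -18, -25, -32, -39 → -46.
Combining the parts gives [8, 16, -46].

[8, 16, -46]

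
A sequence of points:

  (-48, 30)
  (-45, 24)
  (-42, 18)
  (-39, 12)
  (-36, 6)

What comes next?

First value: -48, -45, -42, -39, -36 → -33 (+3 each step).
Second value goes 30, 24, 18, 12, 6 → 0 (−6 each step).
Putting it together: (-33, 0).

(-33, 0)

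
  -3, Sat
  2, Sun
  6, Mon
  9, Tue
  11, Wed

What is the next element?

12, Thu

First component goes -3, 2, 6, 9, 11 → 12 (differences are 5, 4, 3, … (decreasing by 1 each time)).
For the day, runs through the weekdays Mon→Sun: Sat, Sun, Mon, Tue, Wed → Thu.
So the next element is 12, Thu.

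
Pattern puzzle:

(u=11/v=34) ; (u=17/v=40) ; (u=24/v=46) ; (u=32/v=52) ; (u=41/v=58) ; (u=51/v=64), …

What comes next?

U: differences are 6, 7, 8, … (increasing by 1 each time), so 11, 17, 24, 32, 41, 51 → 62.
V: +6 each step, so 34, 40, 46, 52, 58, 64 → 70.
Putting it together: (u=62/v=70).

(u=62/v=70)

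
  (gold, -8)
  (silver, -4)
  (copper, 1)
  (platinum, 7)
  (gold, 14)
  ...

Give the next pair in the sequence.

Metal — repeats gold → silver → copper → platinum: gold, silver, copper, platinum, gold → silver.
Second component goes -8, -4, 1, 7, 14 → 22 (differences are 4, 5, 6, … (increasing by 1 each time)).
Combining the parts gives (silver, 22).

(silver, 22)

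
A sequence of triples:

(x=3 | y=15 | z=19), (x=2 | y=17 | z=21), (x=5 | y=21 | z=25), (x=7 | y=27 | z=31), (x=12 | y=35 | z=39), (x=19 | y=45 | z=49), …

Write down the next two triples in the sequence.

For the x, each term is the sum of the two before it: 3, 2, 5, 7, 12, 19 → 31 → 50.
Y goes 15, 17, 21, 27, 35, 45 → 57 → 71 (differences are 2, 4, 6, … (increasing by 2 each time)).
Z: 19, 21, 25, 31, 39, 49 → 61 → 75 (always 4 more than the y).
So the next two triples are (x=31 | y=57 | z=61) and (x=50 | y=71 | z=75).

(x=31 | y=57 | z=61), (x=50 | y=71 | z=75)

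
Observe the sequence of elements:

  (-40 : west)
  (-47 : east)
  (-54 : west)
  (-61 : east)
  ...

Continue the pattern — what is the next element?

(-68 : west)

First value — −7 each step: -40, -47, -54, -61 → -68.
Direction goes west, east, west, east → west (alternates west ↔ east).
So the next element is (-68 : west).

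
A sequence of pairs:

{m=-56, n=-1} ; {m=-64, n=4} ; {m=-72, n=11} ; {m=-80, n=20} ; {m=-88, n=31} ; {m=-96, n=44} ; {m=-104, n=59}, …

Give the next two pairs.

M — −8 each step: -56, -64, -72, -80, -88, -96, -104 → -112 → -120.
N — differences are 5, 7, 9, … (increasing by 2 each time): -1, 4, 11, 20, 31, 44, 59 → 76 → 95.
So the next two pairs are {m=-112, n=76} and {m=-120, n=95}.

{m=-112, n=76}, {m=-120, n=95}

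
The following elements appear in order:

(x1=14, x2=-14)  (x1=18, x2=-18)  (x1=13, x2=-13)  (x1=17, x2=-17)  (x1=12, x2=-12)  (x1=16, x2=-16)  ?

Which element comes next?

(x1=11, x2=-11)

X1: alternating steps +4, −5, +4, −5, …; 14, 18, 13, 17, 12, 16 → 11.
X2 goes -14, -18, -13, -17, -12, -16 → -11 (always the negative of the x1).
So the next element is (x1=11, x2=-11).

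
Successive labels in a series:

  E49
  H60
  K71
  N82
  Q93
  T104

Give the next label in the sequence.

Letter: letters move forward 3 places in the alphabet; E, H, K, N, Q, T → W.
For the second component, +11 each step: 49, 60, 71, 82, 93, 104 → 115.
Combining the parts gives W115.

W115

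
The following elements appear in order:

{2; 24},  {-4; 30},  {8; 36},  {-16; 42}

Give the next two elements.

First part: ×(-2) each step; 2, -4, 8, -16 → 32 → -64.
Second part goes 24, 30, 36, 42 → 48 → 54 (+6 each step).
So the next two elements are {32; 48} and {-64; 54}.

{32; 48}, {-64; 54}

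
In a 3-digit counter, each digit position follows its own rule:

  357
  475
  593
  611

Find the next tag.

First digit: +1 each step, mod 10; 3, 4, 5, 6 → 7.
Second digit: +2 each step, mod 10; 5, 7, 9, 1 → 3.
Third digit goes 7, 5, 3, 1 → 9 (−2 each step, mod 10).
Putting it together: 739.

739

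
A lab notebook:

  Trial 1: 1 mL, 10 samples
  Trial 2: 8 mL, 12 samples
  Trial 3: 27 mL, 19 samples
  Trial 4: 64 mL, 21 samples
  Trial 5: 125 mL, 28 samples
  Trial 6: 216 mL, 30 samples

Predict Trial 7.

ML: 1, 8, 27, 64, 125, 216 → 343 (perfect cubes: 1³, 2³, 3³, …).
Samples: alternating steps +2, +7, +2, +7, …; 10, 12, 19, 21, 28, 30 → 37.
Combining the parts gives 343 mL, 37 samples.

343 mL, 37 samples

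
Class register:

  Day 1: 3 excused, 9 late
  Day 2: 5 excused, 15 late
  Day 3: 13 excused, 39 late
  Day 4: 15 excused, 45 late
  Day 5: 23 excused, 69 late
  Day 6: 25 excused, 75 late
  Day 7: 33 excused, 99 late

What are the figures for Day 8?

35 excused, 105 late

For the excused, alternating steps +2, +8, +2, +8, …: 3, 5, 13, 15, 23, 25, 33 → 35.
For the late, always 3 × the excused: 9, 15, 39, 45, 69, 75, 99 → 105.
Putting it together: 35 excused, 105 late.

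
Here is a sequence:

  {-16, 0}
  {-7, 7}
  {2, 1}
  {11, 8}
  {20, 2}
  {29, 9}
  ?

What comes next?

First part: -16, -7, 2, 11, 20, 29 → 38 (+9 each step).
Second part goes 0, 7, 1, 8, 2, 9 → 3 (alternating steps +7, −6, +7, −6, …).
So the next term is {38, 3}.

{38, 3}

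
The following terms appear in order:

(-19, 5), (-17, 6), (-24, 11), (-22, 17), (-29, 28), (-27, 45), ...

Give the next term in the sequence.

First coordinate: alternating steps +2, −7, +2, −7, …, so -19, -17, -24, -22, -29, -27 → -34.
Second coordinate: each term is the sum of the two before it; 5, 6, 11, 17, 28, 45 → 73.
So the next term is (-34, 73).

(-34, 73)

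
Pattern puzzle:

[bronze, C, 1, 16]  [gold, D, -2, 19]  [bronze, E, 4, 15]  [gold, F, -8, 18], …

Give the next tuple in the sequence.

Rank: alternates bronze ↔ gold, so bronze, gold, bronze, gold → bronze.
Letter: letters move forward 1 place in the alphabet, so C, D, E, F → G.
Third coordinate: 1, -2, 4, -8 → 16 (×(-2) each step).
Fourth coordinate goes 16, 19, 15, 18 → 14 (alternating steps +3, −4, +3, −4, …).
Putting it together: [bronze, G, 16, 14].

[bronze, G, 16, 14]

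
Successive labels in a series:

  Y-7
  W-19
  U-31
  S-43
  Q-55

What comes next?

Letter: Y, W, U, S, Q → O (letters move back 2 places in the alphabet).
Second component goes 7, 19, 31, 43, 55 → 67 (+12 each step).
So the next label is O-67.

O-67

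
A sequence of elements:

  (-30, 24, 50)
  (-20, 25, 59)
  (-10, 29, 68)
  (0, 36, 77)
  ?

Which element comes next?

First part: +10 each step; -30, -20, -10, 0 → 10.
Second part goes 24, 25, 29, 36 → 46 (differences are 1, 4, 7, … (increasing by 3 each time)).
Third part — +9 each step: 50, 59, 68, 77 → 86.
Combining the parts gives (10, 46, 86).

(10, 46, 86)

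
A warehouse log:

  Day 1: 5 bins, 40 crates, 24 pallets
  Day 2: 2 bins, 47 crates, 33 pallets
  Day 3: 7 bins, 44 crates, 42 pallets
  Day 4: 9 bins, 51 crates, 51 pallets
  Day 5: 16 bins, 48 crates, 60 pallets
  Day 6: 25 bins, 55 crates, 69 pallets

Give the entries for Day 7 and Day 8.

Bins goes 5, 2, 7, 9, 16, 25 → 41 → 66 (each term is the sum of the two before it).
Crates: alternating steps +7, −3, +7, −3, …; 40, 47, 44, 51, 48, 55 → 52 → 59.
Pallets: +9 each step, so 24, 33, 42, 51, 60, 69 → 78 → 87.
Putting the parts together: 41 bins, 52 crates, 78 pallets and then 66 bins, 59 crates, 87 pallets.

41 bins, 52 crates, 78 pallets; 66 bins, 59 crates, 87 pallets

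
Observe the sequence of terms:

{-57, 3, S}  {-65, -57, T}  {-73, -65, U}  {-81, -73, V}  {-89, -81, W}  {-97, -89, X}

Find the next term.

First slot: −8 each step; -57, -65, -73, -81, -89, -97 → -105.
For the second slot, always the previous value of the first slot: 3, -57, -65, -73, -81, -89 → -97.
Letter: letters move forward 1 place in the alphabet; S, T, U, V, W, X → Y.
Combining the parts gives {-105, -97, Y}.

{-105, -97, Y}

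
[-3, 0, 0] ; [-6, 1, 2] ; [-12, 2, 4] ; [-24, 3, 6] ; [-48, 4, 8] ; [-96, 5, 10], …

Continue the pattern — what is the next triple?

First component: -3, -6, -12, -24, -48, -96 → -192 (×2 each step).
Second component: 0, 1, 2, 3, 4, 5 → 6 (+1 each step).
Third component: 0, 2, 4, 6, 8, 10 → 12 (always 2 × the second component).
Combining the parts gives [-192, 6, 12].

[-192, 6, 12]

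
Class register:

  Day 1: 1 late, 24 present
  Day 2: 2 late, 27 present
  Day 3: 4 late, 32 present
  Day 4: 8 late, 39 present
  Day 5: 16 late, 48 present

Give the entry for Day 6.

For the late, ×2 each step: 1, 2, 4, 8, 16 → 32.
Present: differences are 3, 5, 7, … (increasing by 2 each time); 24, 27, 32, 39, 48 → 59.
So the next row is 32 late, 59 present.

32 late, 59 present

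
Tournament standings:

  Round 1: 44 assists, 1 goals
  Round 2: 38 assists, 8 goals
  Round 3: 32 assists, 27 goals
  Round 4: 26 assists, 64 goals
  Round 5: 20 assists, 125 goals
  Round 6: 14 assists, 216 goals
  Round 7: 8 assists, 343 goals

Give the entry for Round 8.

Assists goes 44, 38, 32, 26, 20, 14, 8 → 2 (−6 each step).
Goals: perfect cubes: 1³, 2³, 3³, …, so 1, 8, 27, 64, 125, 216, 343 → 512.
So the next row is 2 assists, 512 goals.

2 assists, 512 goals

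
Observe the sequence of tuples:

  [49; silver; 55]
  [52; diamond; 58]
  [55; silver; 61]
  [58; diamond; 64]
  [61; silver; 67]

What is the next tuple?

[64; diamond; 70]

For the first value, +3 each step: 49, 52, 55, 58, 61 → 64.
Rank: alternates silver ↔ diamond; silver, diamond, silver, diamond, silver → diamond.
Third value — always 6 more than the first value: 55, 58, 61, 64, 67 → 70.
Combining the parts gives [64; diamond; 70].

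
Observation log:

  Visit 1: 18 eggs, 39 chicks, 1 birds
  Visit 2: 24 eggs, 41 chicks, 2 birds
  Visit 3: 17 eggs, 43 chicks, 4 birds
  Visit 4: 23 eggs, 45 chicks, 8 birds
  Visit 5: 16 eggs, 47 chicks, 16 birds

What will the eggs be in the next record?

Eggs: 18, 24, 17, 23, 16 → 22 (alternating steps +6, −7, +6, −7, …).

22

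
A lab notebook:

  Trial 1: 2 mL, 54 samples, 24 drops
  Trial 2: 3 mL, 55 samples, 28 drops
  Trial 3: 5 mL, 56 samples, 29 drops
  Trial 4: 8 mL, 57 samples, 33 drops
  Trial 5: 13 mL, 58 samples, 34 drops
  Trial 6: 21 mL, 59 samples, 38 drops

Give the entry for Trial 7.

ML: each term is the sum of the two before it; 2, 3, 5, 8, 13, 21 → 34.
Samples goes 54, 55, 56, 57, 58, 59 → 60 (+1 each step).
Drops — alternating steps +4, +1, +4, +1, …: 24, 28, 29, 33, 34, 38 → 39.
Putting it together: 34 mL, 60 samples, 39 drops.

34 mL, 60 samples, 39 drops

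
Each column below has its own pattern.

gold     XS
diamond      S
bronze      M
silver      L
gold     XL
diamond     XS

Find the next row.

Rank: repeats gold → diamond → bronze → silver; gold, diamond, bronze, silver, gold, diamond → bronze.
Size — repeats XS → S → M → L → XL: XS, S, M, L, XL, XS → S.
Putting it together: bronze  S.

bronze  S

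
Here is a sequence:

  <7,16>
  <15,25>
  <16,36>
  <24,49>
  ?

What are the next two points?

<25,64>, <33,81>

First entry: alternating steps +8, +1, +8, +1, …, so 7, 15, 16, 24 → 25 → 33.
Second entry — perfect squares: 4², 5², 6², …: 16, 25, 36, 49 → 64 → 81.
So the next two points are <25,64> and <33,81>.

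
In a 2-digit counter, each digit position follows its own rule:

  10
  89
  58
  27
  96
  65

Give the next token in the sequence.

34

First digit goes 1, 8, 5, 2, 9, 6 → 3 (−3 each step, mod 10).
For the second digit, −1 each step, mod 10: 0, 9, 8, 7, 6, 5 → 4.
So the next token is 34.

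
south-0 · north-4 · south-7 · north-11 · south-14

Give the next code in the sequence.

north-18

Direction: alternates south ↔ north; south, north, south, north, south → north.
Second component — alternating steps +4, +3, +4, +3, …: 0, 4, 7, 11, 14 → 18.
So the next code is north-18.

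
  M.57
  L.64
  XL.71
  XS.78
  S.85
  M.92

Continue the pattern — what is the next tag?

Size: repeats M → L → XL → XS → S; M, L, XL, XS, S, M → L.
Second component: +7 each step, so 57, 64, 71, 78, 85, 92 → 99.
So the next tag is L.99.

L.99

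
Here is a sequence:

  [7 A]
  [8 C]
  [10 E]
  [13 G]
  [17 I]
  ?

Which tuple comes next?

First part: 7, 8, 10, 13, 17 → 22 (differences are 1, 2, 3, … (increasing by 1 each time)).
Letter: letters move forward 2 places in the alphabet, so A, C, E, G, I → K.
Combining the parts gives [22 K].

[22 K]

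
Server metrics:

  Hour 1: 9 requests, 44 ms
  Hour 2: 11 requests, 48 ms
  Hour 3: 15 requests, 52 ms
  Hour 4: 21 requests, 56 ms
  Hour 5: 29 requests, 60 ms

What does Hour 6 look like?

39 requests, 64 ms

Requests: differences are 2, 4, 6, … (increasing by 2 each time); 9, 11, 15, 21, 29 → 39.
Ms: +4 each step; 44, 48, 52, 56, 60 → 64.
So the next line is 39 requests, 64 ms.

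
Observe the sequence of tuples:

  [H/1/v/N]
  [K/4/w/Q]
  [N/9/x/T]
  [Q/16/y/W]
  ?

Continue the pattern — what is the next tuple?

First letter: letters move forward 3 places in the alphabet, so H, K, N, Q → T.
Second slot: 1, 4, 9, 16 → 25 (perfect squares: 1², 2², 3², …).
For the second letter, letters move forward 1 place in the alphabet: v, w, x, y → z.
Third letter: letters move forward 3 places in the alphabet; N, Q, T, W → Z.
Combining the parts gives [T/25/z/Z].

[T/25/z/Z]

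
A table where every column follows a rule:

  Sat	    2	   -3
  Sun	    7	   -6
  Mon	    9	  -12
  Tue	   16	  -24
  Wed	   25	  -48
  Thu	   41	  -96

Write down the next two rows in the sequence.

Fri  66  -192; Sat  107  -384

Day goes Sat, Sun, Mon, Tue, Wed, Thu → Fri → Sat (runs through the weekdays Mon→Sun).
Second component: each term is the sum of the two before it, so 2, 7, 9, 16, 25, 41 → 66 → 107.
Third component: ×2 each step; -3, -6, -12, -24, -48, -96 → -192 → -384.
Putting the parts together: Fri  66  -192 and then Sat  107  -384.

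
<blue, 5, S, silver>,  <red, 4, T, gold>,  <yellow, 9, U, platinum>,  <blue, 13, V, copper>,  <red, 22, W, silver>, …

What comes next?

<yellow, 35, X, gold>

Colour: repeats blue → red → yellow, so blue, red, yellow, blue, red → yellow.
Second part: each term is the sum of the two before it; 5, 4, 9, 13, 22 → 35.
Letter goes S, T, U, V, W → X (letters move forward 1 place in the alphabet).
Metal: repeats silver → gold → platinum → copper; silver, gold, platinum, copper, silver → gold.
Combining the parts gives <yellow, 35, X, gold>.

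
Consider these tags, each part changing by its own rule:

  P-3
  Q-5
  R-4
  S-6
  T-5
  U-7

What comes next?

Letter — letters move forward 1 place in the alphabet: P, Q, R, S, T, U → V.
Second component: 3, 5, 4, 6, 5, 7 → 6 (alternating steps +2, −1, +2, −1, …).
Combining the parts gives V-6.

V-6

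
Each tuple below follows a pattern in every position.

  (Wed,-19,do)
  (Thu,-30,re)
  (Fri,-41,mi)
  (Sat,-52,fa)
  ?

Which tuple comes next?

(Sun,-63,sol)

Day — runs through the weekdays Mon→Sun: Wed, Thu, Fri, Sat → Sun.
Second component: −11 each step, so -19, -30, -41, -52 → -63.
Note: do, re, mi, fa → sol (runs through the solfège scale do→ti).
Putting it together: (Sun,-63,sol).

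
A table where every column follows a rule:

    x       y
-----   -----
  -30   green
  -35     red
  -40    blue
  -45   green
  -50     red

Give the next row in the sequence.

-55  blue

Column x: −5 each step, so -30, -35, -40, -45, -50 → -55.
For the column y, repeats green → red → blue: green, red, blue, green, red → blue.
Combining the parts gives -55  blue.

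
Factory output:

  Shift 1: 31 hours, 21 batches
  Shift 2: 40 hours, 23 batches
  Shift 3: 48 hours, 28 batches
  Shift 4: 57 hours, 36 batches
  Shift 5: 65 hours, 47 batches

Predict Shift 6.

Hours goes 31, 40, 48, 57, 65 → 74 (alternating steps +9, +8, +9, +8, …).
Batches: differences are 2, 5, 8, … (increasing by 3 each time), so 21, 23, 28, 36, 47 → 61.
Putting it together: 74 hours, 61 batches.

74 hours, 61 batches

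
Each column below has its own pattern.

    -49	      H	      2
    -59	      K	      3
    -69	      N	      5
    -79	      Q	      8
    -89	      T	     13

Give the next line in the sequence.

First component: -49, -59, -69, -79, -89 → -99 (−10 each step).
Letter: letters move forward 3 places in the alphabet, so H, K, N, Q, T → W.
Third component: each term is the sum of the two before it, so 2, 3, 5, 8, 13 → 21.
Putting it together: -99  W  21.

-99  W  21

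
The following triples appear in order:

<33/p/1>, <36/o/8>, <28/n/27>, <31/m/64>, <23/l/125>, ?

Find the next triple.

<26/k/216>

First component: alternating steps +3, −8, +3, −8, …; 33, 36, 28, 31, 23 → 26.
Letter: letters move back 1 place in the alphabet; p, o, n, m, l → k.
Third component goes 1, 8, 27, 64, 125 → 216 (perfect cubes: 1³, 2³, 3³, …).
Putting it together: <26/k/216>.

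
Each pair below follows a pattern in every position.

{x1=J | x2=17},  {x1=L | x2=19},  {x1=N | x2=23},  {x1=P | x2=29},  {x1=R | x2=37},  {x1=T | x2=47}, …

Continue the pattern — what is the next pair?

For the x1, letters move forward 2 places in the alphabet: J, L, N, P, R, T → V.
X2 — differences are 2, 4, 6, … (increasing by 2 each time): 17, 19, 23, 29, 37, 47 → 59.
Putting it together: {x1=V | x2=59}.

{x1=V | x2=59}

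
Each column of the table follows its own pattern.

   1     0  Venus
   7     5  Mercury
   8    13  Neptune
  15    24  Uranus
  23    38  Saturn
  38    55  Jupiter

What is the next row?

61  75  Mars

First component: each term is the sum of the two before it; 1, 7, 8, 15, 23, 38 → 61.
Second component: 0, 5, 13, 24, 38, 55 → 75 (differences are 5, 8, 11, … (increasing by 3 each time)).
For the planet, runs backward through the planets Mercury→Neptune: Venus, Mercury, Neptune, Uranus, Saturn, Jupiter → Mars.
Combining the parts gives 61  75  Mars.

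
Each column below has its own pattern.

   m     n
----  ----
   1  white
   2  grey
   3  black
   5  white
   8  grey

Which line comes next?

Column m — each term is the sum of the two before it: 1, 2, 3, 5, 8 → 13.
Column n — repeats white → grey → black: white, grey, black, white, grey → black.
Putting it together: 13  black.

13  black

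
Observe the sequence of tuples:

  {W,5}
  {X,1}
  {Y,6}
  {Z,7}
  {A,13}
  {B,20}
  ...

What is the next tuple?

Letter goes W, X, Y, Z, A, B → C (letters move forward 1 place in the alphabet, wrapping Z→A).
Second component: 5, 1, 6, 7, 13, 20 → 33 (each term is the sum of the two before it).
Combining the parts gives {C,33}.

{C,33}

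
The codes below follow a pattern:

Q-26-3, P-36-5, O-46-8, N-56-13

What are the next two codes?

Letter — letters move back 1 place in the alphabet: Q, P, O, N → M → L.
For the second component, +10 each step: 26, 36, 46, 56 → 66 → 76.
Third component — each term is the sum of the two before it: 3, 5, 8, 13 → 21 → 34.
Putting the parts together: M-66-21 and then L-76-34.

M-66-21 then L-76-34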